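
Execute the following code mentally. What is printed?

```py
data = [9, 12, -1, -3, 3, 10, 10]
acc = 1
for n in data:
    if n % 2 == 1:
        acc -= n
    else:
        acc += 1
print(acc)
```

n=9: odd, acc = 1-9 = -8
n=12: not odd, acc = (-8)+1 = -7
n=-1: odd, acc = (-7)-(-1) = -6
n=-3: odd, acc = (-6)-(-3) = -3
n=3: odd, acc = (-3)-3 = -6
n=10: not odd, acc = (-6)+1 = -5
n=10: not odd, acc = (-5)+1 = -4

-4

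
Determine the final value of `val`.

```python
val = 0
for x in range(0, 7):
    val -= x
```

-21

x=0: val = 0-0 = 0
x=1: val = 0-1 = -1
x=2: val = (-1)-2 = -3
x=3: val = (-3)-3 = -6
x=4: val = (-6)-4 = -10
x=5: val = (-10)-5 = -15
x=6: val = (-15)-6 = -21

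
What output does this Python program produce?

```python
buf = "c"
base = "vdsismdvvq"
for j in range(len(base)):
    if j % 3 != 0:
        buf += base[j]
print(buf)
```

cdssmvv

j=0: skip
j=1: add 'd' → 'cd'
j=2: add 's' → 'cds'
j=3: skip
j=4: add 's' → 'cdss'
j=5: add 'm' → 'cdssm'
j=6: skip
j=7: add 'v' → 'cdssmv'
j=8: add 'v' → 'cdssmvv'
j=9: skip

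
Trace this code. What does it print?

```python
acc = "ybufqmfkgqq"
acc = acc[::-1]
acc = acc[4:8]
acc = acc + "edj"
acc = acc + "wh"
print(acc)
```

fmqfedjwh

reverse → 'qqgkfmqfuby'
slice [4:8] → 'fmqf'
+ 'edj' → 'fmqfedj'
+ 'wh' → 'fmqfedjwh'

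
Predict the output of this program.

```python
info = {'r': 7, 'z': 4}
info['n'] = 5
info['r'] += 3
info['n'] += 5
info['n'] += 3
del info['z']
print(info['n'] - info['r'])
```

info['n'] = 5 → {'r': 7, 'z': 4, 'n': 5}
info['r'] = 7+3 = 10 → {'r': 10, 'z': 4, 'n': 5}
info['n'] = 5+5 = 10 → {'r': 10, 'z': 4, 'n': 10}
info['n'] = 10+3 = 13 → {'r': 10, 'z': 4, 'n': 13}
del 'z' → {'r': 10, 'n': 13}
info['n']-info['r'] = 13-10 = 3

3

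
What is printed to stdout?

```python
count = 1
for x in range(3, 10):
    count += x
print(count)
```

x=3: count = 1+3 = 4
x=4: count = 4+4 = 8
x=5: count = 8+5 = 13
x=6: count = 13+6 = 19
x=7: count = 19+7 = 26
x=8: count = 26+8 = 34
x=9: count = 34+9 = 43

43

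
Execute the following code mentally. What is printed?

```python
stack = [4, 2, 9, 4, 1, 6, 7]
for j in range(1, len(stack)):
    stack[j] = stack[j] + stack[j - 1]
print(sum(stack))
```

123

j=1: stack[1] = 2+4 = 6 → [4, 6, 9, 4, 1, 6, 7]
j=2: stack[2] = 9+6 = 15 → [4, 6, 15, 4, 1, 6, 7]
j=3: stack[3] = 4+15 = 19 → [4, 6, 15, 19, 1, 6, 7]
j=4: stack[4] = 1+19 = 20 → [4, 6, 15, 19, 20, 6, 7]
j=5: stack[5] = 6+20 = 26 → [4, 6, 15, 19, 20, 26, 7]
j=6: stack[6] = 7+26 = 33 → [4, 6, 15, 19, 20, 26, 33]
sum = 123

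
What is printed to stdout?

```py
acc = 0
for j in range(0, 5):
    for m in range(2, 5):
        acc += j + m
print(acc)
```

75

j=0,m=2: acc = 0+2 = 2
j=0,m=3: acc = 2+3 = 5
j=0,m=4: acc = 5+4 = 9
j=1,m=2: acc = 9+3 = 12
j=1,m=3: acc = 12+4 = 16
j=1,m=4: acc = 16+5 = 21
j=2,m=2: acc = 21+4 = 25
j=2,m=3: acc = 25+5 = 30
j=2,m=4: acc = 30+6 = 36
j=3,m=2: acc = 36+5 = 41
j=3,m=3: acc = 41+6 = 47
j=3,m=4: acc = 47+7 = 54
j=4,m=2: acc = 54+6 = 60
j=4,m=3: acc = 60+7 = 67
j=4,m=4: acc = 67+8 = 75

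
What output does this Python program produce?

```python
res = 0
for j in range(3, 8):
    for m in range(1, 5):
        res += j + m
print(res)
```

150

j=3,m=1: res = 0+4 = 4
j=3,m=2: res = 4+5 = 9
j=3,m=3: res = 9+6 = 15
j=3,m=4: res = 15+7 = 22
j=4,m=1: res = 22+5 = 27
j=4,m=2: res = 27+6 = 33
j=4,m=3: res = 33+7 = 40
j=4,m=4: res = 40+8 = 48
j=5,m=1: res = 48+6 = 54
j=5,m=2: res = 54+7 = 61
j=5,m=3: res = 61+8 = 69
j=5,m=4: res = 69+9 = 78
j=6,m=1: res = 78+7 = 85
j=6,m=2: res = 85+8 = 93
j=6,m=3: res = 93+9 = 102
j=6,m=4: res = 102+10 = 112
j=7,m=1: res = 112+8 = 120
j=7,m=2: res = 120+9 = 129
j=7,m=3: res = 129+10 = 139
j=7,m=4: res = 139+11 = 150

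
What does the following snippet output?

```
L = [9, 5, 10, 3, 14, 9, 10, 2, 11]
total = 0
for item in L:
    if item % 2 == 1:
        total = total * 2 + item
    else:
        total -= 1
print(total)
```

item=9: odd, total = 0*2+9 = 9
item=5: odd, total = 9*2+5 = 23
item=10: not odd, total = 23-1 = 22
item=3: odd, total = 22*2+3 = 47
item=14: not odd, total = 47-1 = 46
item=9: odd, total = 46*2+9 = 101
item=10: not odd, total = 101-1 = 100
item=2: not odd, total = 100-1 = 99
item=11: odd, total = 99*2+11 = 209

209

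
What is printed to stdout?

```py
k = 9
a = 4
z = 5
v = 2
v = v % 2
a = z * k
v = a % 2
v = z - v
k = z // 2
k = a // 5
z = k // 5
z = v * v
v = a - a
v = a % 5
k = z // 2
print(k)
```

8

v = 2%2 = 0
a = 5*9 = 45
v = 45%2 = 1
v = 5-1 = 4
k = 5//2 = 2
k = 45//5 = 9
z = 9//5 = 1
z = 4*4 = 16
v = 45-45 = 0
v = 45%5 = 0
k = 16//2 = 8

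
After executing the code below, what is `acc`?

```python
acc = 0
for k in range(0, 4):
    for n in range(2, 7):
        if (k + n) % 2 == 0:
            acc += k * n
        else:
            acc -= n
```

k=0,n=2: even sum, acc = 0+0 = 0
k=0,n=3: odd sum, acc = 0-3 = -3
k=0,n=4: even sum, acc = (-3)+0 = -3
k=0,n=5: odd sum, acc = (-3)-5 = -8
k=0,n=6: even sum, acc = (-8)+0 = -8
k=1,n=2: odd sum, acc = (-8)-2 = -10
k=1,n=3: even sum, acc = (-10)+3 = -7
k=1,n=4: odd sum, acc = (-7)-4 = -11
k=1,n=5: even sum, acc = (-11)+5 = -6
k=1,n=6: odd sum, acc = (-6)-6 = -12
k=2,n=2: even sum, acc = (-12)+4 = -8
k=2,n=3: odd sum, acc = (-8)-3 = -11
k=2,n=4: even sum, acc = (-11)+8 = -3
k=2,n=5: odd sum, acc = (-3)-5 = -8
k=2,n=6: even sum, acc = (-8)+12 = 4
k=3,n=2: odd sum, acc = 4-2 = 2
k=3,n=3: even sum, acc = 2+9 = 11
k=3,n=4: odd sum, acc = 11-4 = 7
k=3,n=5: even sum, acc = 7+15 = 22
k=3,n=6: odd sum, acc = 22-6 = 16

16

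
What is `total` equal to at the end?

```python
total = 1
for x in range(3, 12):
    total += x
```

x=3: total = 1+3 = 4
x=4: total = 4+4 = 8
x=5: total = 8+5 = 13
x=6: total = 13+6 = 19
x=7: total = 19+7 = 26
x=8: total = 26+8 = 34
x=9: total = 34+9 = 43
x=10: total = 43+10 = 53
x=11: total = 53+11 = 64

64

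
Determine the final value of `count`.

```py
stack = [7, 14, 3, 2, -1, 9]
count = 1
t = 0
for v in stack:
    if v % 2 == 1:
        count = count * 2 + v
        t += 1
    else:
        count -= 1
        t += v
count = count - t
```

v=7: odd, count = 1*2+7 = 9; t=1
v=14: not odd, count = 9-1 = 8; t=15
v=3: odd, count = 8*2+3 = 19; t=16
v=2: not odd, count = 19-1 = 18; t=18
v=-1: odd, count = 18*2+(-1) = 35; t=19
v=9: odd, count = 35*2+9 = 79; t=20
count-t = 79-20 = 59

59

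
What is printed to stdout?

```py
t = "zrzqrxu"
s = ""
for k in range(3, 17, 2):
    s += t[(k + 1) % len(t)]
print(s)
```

k=3: add t[4]='r' → 'r'
k=5: add t[6]='u' → 'ru'
k=7: add t[1]='r' → 'rur'
k=9: add t[3]='q' → 'rurq'
k=11: add t[5]='x' → 'rurqx'
k=13: add t[0]='z' → 'rurqxz'
k=15: add t[2]='z' → 'rurqxzz'

rurqxzz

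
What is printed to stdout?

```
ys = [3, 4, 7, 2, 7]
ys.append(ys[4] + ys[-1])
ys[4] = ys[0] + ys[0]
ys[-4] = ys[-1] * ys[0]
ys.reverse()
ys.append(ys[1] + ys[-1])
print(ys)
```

[14, 6, 2, 42, 4, 3, 9]

append ys[4]+ys[-1] = 7+7 = 14 → [3, 4, 7, 2, 7, 14]
ys[4] = ys[0]+ys[0] = 3+3 = 6 → [3, 4, 7, 2, 6, 14]
ys[-4] = ys[-1]*ys[0] = 14*3 = 42 → [3, 4, 42, 2, 6, 14]
reverse → [14, 6, 2, 42, 4, 3]
append ys[1]+ys[-1] = 6+3 = 9 → [14, 6, 2, 42, 4, 3, 9]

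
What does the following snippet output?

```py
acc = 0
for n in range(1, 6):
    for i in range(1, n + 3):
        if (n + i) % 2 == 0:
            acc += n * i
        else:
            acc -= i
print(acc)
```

138

n=1,i=1: even sum, acc = 0+1 = 1
n=1,i=2: odd sum, acc = 1-2 = -1
n=1,i=3: even sum, acc = (-1)+3 = 2
n=2,i=1: odd sum, acc = 2-1 = 1
n=2,i=2: even sum, acc = 1+4 = 5
n=2,i=3: odd sum, acc = 5-3 = 2
n=2,i=4: even sum, acc = 2+8 = 10
n=3,i=1: even sum, acc = 10+3 = 13
n=3,i=2: odd sum, acc = 13-2 = 11
n=3,i=3: even sum, acc = 11+9 = 20
n=3,i=4: odd sum, acc = 20-4 = 16
n=3,i=5: even sum, acc = 16+15 = 31
n=4,i=1: odd sum, acc = 31-1 = 30
n=4,i=2: even sum, acc = 30+8 = 38
n=4,i=3: odd sum, acc = 38-3 = 35
n=4,i=4: even sum, acc = 35+16 = 51
n=4,i=5: odd sum, acc = 51-5 = 46
n=4,i=6: even sum, acc = 46+24 = 70
n=5,i=1: even sum, acc = 70+5 = 75
n=5,i=2: odd sum, acc = 75-2 = 73
n=5,i=3: even sum, acc = 73+15 = 88
n=5,i=4: odd sum, acc = 88-4 = 84
n=5,i=5: even sum, acc = 84+25 = 109
n=5,i=6: odd sum, acc = 109-6 = 103
n=5,i=7: even sum, acc = 103+35 = 138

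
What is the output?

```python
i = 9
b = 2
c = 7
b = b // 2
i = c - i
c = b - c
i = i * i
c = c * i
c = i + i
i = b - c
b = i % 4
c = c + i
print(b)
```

1

b = 2//2 = 1
i = 7-9 = -2
c = 1-7 = -6
i = (-2)*(-2) = 4
c = (-6)*4 = -24
c = 4+4 = 8
i = 1-8 = -7
b = (-7)%4 = 1
c = 8+(-7) = 1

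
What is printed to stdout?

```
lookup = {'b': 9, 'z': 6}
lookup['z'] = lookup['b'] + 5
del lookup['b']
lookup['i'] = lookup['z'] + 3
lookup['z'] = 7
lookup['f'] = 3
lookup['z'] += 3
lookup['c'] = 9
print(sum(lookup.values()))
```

lookup['z'] = lookup['b']+5 = 14 → {'b': 9, 'z': 14}
del 'b' → {'z': 14}
lookup['i'] = lookup['z']+3 = 17 → {'z': 14, 'i': 17}
lookup['z'] = 7 → {'z': 7, 'i': 17}
lookup['f'] = 3 → {'z': 7, 'i': 17, 'f': 3}
lookup['z'] = 7+3 = 10 → {'z': 10, 'i': 17, 'f': 3}
lookup['c'] = 9 → {'z': 10, 'i': 17, 'f': 3, 'c': 9}
sum of values = 39

39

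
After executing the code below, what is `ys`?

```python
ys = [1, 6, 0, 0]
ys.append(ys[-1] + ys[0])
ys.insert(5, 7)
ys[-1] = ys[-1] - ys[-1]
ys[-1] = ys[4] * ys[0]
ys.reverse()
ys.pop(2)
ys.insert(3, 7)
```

append ys[-1]+ys[0] = 0+1 = 1 → [1, 6, 0, 0, 1]
insert 7 at 5 → [1, 6, 0, 0, 1, 7]
ys[-1] = ys[-1]-ys[-1] = 7-7 = 0 → [1, 6, 0, 0, 1, 0]
ys[-1] = ys[4]*ys[0] = 1*1 = 1 → [1, 6, 0, 0, 1, 1]
reverse → [1, 1, 0, 0, 6, 1]
pop(2) removes 0 → [1, 1, 0, 6, 1]
insert 7 at 3 → [1, 1, 0, 7, 6, 1]

[1, 1, 0, 7, 6, 1]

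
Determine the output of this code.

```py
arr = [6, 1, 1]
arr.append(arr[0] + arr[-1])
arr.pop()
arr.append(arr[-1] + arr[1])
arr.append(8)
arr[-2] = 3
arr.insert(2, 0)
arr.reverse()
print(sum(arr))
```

append arr[0]+arr[-1] = 6+1 = 7 → [6, 1, 1, 7]
pop() removes 7 → [6, 1, 1]
append arr[-1]+arr[1] = 1+1 = 2 → [6, 1, 1, 2]
append 8 → [6, 1, 1, 2, 8]
arr[-2] = 3 → [6, 1, 1, 3, 8]
insert 0 at 2 → [6, 1, 0, 1, 3, 8]
reverse → [8, 3, 1, 0, 1, 6]
sum = 19

19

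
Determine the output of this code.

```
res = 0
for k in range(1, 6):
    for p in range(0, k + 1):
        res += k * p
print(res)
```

k=1,p=0: res = 0+0 = 0
k=1,p=1: res = 0+1 = 1
k=2,p=0: res = 1+0 = 1
k=2,p=1: res = 1+2 = 3
k=2,p=2: res = 3+4 = 7
k=3,p=0: res = 7+0 = 7
k=3,p=1: res = 7+3 = 10
k=3,p=2: res = 10+6 = 16
k=3,p=3: res = 16+9 = 25
k=4,p=0: res = 25+0 = 25
k=4,p=1: res = 25+4 = 29
k=4,p=2: res = 29+8 = 37
k=4,p=3: res = 37+12 = 49
k=4,p=4: res = 49+16 = 65
k=5,p=0: res = 65+0 = 65
k=5,p=1: res = 65+5 = 70
k=5,p=2: res = 70+10 = 80
k=5,p=3: res = 80+15 = 95
k=5,p=4: res = 95+20 = 115
k=5,p=5: res = 115+25 = 140

140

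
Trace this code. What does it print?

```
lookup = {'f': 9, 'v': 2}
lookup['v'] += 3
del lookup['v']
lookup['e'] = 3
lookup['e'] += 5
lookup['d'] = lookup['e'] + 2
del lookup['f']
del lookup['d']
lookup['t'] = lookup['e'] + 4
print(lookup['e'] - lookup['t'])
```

lookup['v'] = 2+3 = 5 → {'f': 9, 'v': 5}
del 'v' → {'f': 9}
lookup['e'] = 3 → {'f': 9, 'e': 3}
lookup['e'] = 3+5 = 8 → {'f': 9, 'e': 8}
lookup['d'] = lookup['e']+2 = 10 → {'f': 9, 'e': 8, 'd': 10}
del 'f' → {'e': 8, 'd': 10}
del 'd' → {'e': 8}
lookup['t'] = lookup['e']+4 = 12 → {'e': 8, 't': 12}
lookup['e']-lookup['t'] = 8-12 = -4

-4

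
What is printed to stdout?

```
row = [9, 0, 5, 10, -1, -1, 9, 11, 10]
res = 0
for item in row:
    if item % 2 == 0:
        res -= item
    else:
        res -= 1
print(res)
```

item=9: not even, res = 0-1 = -1
item=0: even, res = (-1)-0 = -1
item=5: not even, res = (-1)-1 = -2
item=10: even, res = (-2)-10 = -12
item=-1: not even, res = (-12)-1 = -13
item=-1: not even, res = (-13)-1 = -14
item=9: not even, res = (-14)-1 = -15
item=11: not even, res = (-15)-1 = -16
item=10: even, res = (-16)-10 = -26

-26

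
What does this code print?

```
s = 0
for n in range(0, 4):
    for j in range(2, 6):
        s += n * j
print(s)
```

n=0,j=2: s = 0+0 = 0
n=0,j=3: s = 0+0 = 0
n=0,j=4: s = 0+0 = 0
n=0,j=5: s = 0+0 = 0
n=1,j=2: s = 0+2 = 2
n=1,j=3: s = 2+3 = 5
n=1,j=4: s = 5+4 = 9
n=1,j=5: s = 9+5 = 14
n=2,j=2: s = 14+4 = 18
n=2,j=3: s = 18+6 = 24
n=2,j=4: s = 24+8 = 32
n=2,j=5: s = 32+10 = 42
n=3,j=2: s = 42+6 = 48
n=3,j=3: s = 48+9 = 57
n=3,j=4: s = 57+12 = 69
n=3,j=5: s = 69+15 = 84

84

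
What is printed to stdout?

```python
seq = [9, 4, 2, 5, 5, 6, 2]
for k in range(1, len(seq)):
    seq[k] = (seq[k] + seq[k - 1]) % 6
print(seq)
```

k=1: seq[1] = (4+9)%6 = 1 → [9, 1, 2, 5, 5, 6, 2]
k=2: seq[2] = (2+1)%6 = 3 → [9, 1, 3, 5, 5, 6, 2]
k=3: seq[3] = (5+3)%6 = 2 → [9, 1, 3, 2, 5, 6, 2]
k=4: seq[4] = (5+2)%6 = 1 → [9, 1, 3, 2, 1, 6, 2]
k=5: seq[5] = (6+1)%6 = 1 → [9, 1, 3, 2, 1, 1, 2]
k=6: seq[6] = (2+1)%6 = 3 → [9, 1, 3, 2, 1, 1, 3]

[9, 1, 3, 2, 1, 1, 3]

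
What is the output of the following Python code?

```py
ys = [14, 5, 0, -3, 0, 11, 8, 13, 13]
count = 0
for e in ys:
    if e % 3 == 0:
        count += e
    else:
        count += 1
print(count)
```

3

e=14: not %3==0, count = 0+1 = 1
e=5: not %3==0, count = 1+1 = 2
e=0: %3==0, count = 2+0 = 2
e=-3: %3==0, count = 2+(-3) = -1
e=0: %3==0, count = (-1)+0 = -1
e=11: not %3==0, count = (-1)+1 = 0
e=8: not %3==0, count = 0+1 = 1
e=13: not %3==0, count = 1+1 = 2
e=13: not %3==0, count = 2+1 = 3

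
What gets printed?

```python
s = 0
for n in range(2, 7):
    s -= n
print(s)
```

-20

n=2: s = 0-2 = -2
n=3: s = (-2)-3 = -5
n=4: s = (-5)-4 = -9
n=5: s = (-9)-5 = -14
n=6: s = (-14)-6 = -20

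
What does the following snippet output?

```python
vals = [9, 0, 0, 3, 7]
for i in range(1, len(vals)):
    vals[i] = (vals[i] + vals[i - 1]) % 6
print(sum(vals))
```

i=1: vals[1] = (0+9)%6 = 3 → [9, 3, 0, 3, 7]
i=2: vals[2] = (0+3)%6 = 3 → [9, 3, 3, 3, 7]
i=3: vals[3] = (3+3)%6 = 0 → [9, 3, 3, 0, 7]
i=4: vals[4] = (7+0)%6 = 1 → [9, 3, 3, 0, 1]
sum = 16

16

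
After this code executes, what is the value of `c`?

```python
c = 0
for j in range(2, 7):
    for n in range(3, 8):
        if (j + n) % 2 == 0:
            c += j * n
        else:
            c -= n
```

j=2,n=3: odd sum, c = 0-3 = -3
j=2,n=4: even sum, c = (-3)+8 = 5
j=2,n=5: odd sum, c = 5-5 = 0
j=2,n=6: even sum, c = 0+12 = 12
j=2,n=7: odd sum, c = 12-7 = 5
j=3,n=3: even sum, c = 5+9 = 14
j=3,n=4: odd sum, c = 14-4 = 10
j=3,n=5: even sum, c = 10+15 = 25
j=3,n=6: odd sum, c = 25-6 = 19
j=3,n=7: even sum, c = 19+21 = 40
j=4,n=3: odd sum, c = 40-3 = 37
j=4,n=4: even sum, c = 37+16 = 53
j=4,n=5: odd sum, c = 53-5 = 48
j=4,n=6: even sum, c = 48+24 = 72
j=4,n=7: odd sum, c = 72-7 = 65
j=5,n=3: even sum, c = 65+15 = 80
j=5,n=4: odd sum, c = 80-4 = 76
j=5,n=5: even sum, c = 76+25 = 101
j=5,n=6: odd sum, c = 101-6 = 95
j=5,n=7: even sum, c = 95+35 = 130
j=6,n=3: odd sum, c = 130-3 = 127
j=6,n=4: even sum, c = 127+24 = 151
j=6,n=5: odd sum, c = 151-5 = 146
j=6,n=6: even sum, c = 146+36 = 182
j=6,n=7: odd sum, c = 182-7 = 175

175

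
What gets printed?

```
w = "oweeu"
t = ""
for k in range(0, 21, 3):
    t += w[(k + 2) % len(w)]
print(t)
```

eoewueo

k=0: add w[2]='e' → 'e'
k=3: add w[0]='o' → 'eo'
k=6: add w[3]='e' → 'eoe'
k=9: add w[1]='w' → 'eoew'
k=12: add w[4]='u' → 'eoewu'
k=15: add w[2]='e' → 'eoewue'
k=18: add w[0]='o' → 'eoewueo'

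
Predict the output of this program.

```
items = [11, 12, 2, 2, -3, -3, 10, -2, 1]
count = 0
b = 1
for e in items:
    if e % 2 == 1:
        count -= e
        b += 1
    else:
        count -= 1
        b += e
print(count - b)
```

e=11: odd, count = 0-11 = -11; b=2
e=12: not odd, count = (-11)-1 = -12; b=14
e=2: not odd, count = (-12)-1 = -13; b=16
e=2: not odd, count = (-13)-1 = -14; b=18
e=-3: odd, count = (-14)-(-3) = -11; b=19
e=-3: odd, count = (-11)-(-3) = -8; b=20
e=10: not odd, count = (-8)-1 = -9; b=30
e=-2: not odd, count = (-9)-1 = -10; b=28
e=1: odd, count = (-10)-1 = -11; b=29
count-b = (-11)-29 = -40

-40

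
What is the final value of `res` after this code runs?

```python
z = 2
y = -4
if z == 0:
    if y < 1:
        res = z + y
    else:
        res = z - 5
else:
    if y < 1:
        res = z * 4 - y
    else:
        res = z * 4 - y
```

12

z=2, y=-4
z == 0 is False; y < 1 is True
→ res = z * 4 - y = 12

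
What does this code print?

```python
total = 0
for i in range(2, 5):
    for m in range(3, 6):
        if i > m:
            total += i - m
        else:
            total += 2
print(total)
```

i=2,m=3: not 2>3, total = 0+2 = 2
i=2,m=4: not 2>4, total = 2+2 = 4
i=2,m=5: not 2>5, total = 4+2 = 6
i=3,m=3: not 3>3, total = 6+2 = 8
i=3,m=4: not 3>4, total = 8+2 = 10
i=3,m=5: not 3>5, total = 10+2 = 12
i=4,m=3: 4>3, total = 12+1 = 13
i=4,m=4: not 4>4, total = 13+2 = 15
i=4,m=5: not 4>5, total = 15+2 = 17

17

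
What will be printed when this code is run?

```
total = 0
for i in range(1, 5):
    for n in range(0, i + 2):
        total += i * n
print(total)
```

i=1,n=0: total = 0+0 = 0
i=1,n=1: total = 0+1 = 1
i=1,n=2: total = 1+2 = 3
i=2,n=0: total = 3+0 = 3
i=2,n=1: total = 3+2 = 5
i=2,n=2: total = 5+4 = 9
i=2,n=3: total = 9+6 = 15
i=3,n=0: total = 15+0 = 15
i=3,n=1: total = 15+3 = 18
i=3,n=2: total = 18+6 = 24
i=3,n=3: total = 24+9 = 33
i=3,n=4: total = 33+12 = 45
i=4,n=0: total = 45+0 = 45
i=4,n=1: total = 45+4 = 49
i=4,n=2: total = 49+8 = 57
i=4,n=3: total = 57+12 = 69
i=4,n=4: total = 69+16 = 85
i=4,n=5: total = 85+20 = 105

105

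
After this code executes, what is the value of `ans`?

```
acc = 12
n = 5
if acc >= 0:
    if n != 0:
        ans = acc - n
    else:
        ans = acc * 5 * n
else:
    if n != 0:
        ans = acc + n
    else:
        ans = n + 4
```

acc=12, n=5
acc >= 0 is True; n != 0 is True
→ ans = acc - n = 7

7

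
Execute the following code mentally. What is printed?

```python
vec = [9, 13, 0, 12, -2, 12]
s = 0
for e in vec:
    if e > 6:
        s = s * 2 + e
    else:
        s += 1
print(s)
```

e=9: >6, s = 0*2+9 = 9
e=13: >6, s = 9*2+13 = 31
e=0: not >6, s = 31+1 = 32
e=12: >6, s = 32*2+12 = 76
e=-2: not >6, s = 76+1 = 77
e=12: >6, s = 77*2+12 = 166

166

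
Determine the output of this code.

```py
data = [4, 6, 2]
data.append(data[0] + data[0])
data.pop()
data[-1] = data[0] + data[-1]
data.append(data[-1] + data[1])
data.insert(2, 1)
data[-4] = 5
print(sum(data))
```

28

append data[0]+data[0] = 4+4 = 8 → [4, 6, 2, 8]
pop() removes 8 → [4, 6, 2]
data[-1] = data[0]+data[-1] = 4+2 = 6 → [4, 6, 6]
append data[-1]+data[1] = 6+6 = 12 → [4, 6, 6, 12]
insert 1 at 2 → [4, 6, 1, 6, 12]
data[-4] = 5 → [4, 5, 1, 6, 12]
sum = 28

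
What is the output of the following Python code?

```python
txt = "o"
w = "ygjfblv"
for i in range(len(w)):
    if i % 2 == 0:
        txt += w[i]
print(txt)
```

i=0: add 'y' → 'oy'
i=1: skip
i=2: add 'j' → 'oyj'
i=3: skip
i=4: add 'b' → 'oyjb'
i=5: skip
i=6: add 'v' → 'oyjbv'

oyjbv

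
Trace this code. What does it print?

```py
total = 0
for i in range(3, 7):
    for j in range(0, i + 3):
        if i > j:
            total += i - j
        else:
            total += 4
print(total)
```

i=3,j=0: 3>0, total = 0+3 = 3
i=3,j=1: 3>1, total = 3+2 = 5
i=3,j=2: 3>2, total = 5+1 = 6
i=3,j=3: not 3>3, total = 6+4 = 10
i=3,j=4: not 3>4, total = 10+4 = 14
i=3,j=5: not 3>5, total = 14+4 = 18
i=4,j=0: 4>0, total = 18+4 = 22
i=4,j=1: 4>1, total = 22+3 = 25
i=4,j=2: 4>2, total = 25+2 = 27
i=4,j=3: 4>3, total = 27+1 = 28
i=4,j=4: not 4>4, total = 28+4 = 32
i=4,j=5: not 4>5, total = 32+4 = 36
i=4,j=6: not 4>6, total = 36+4 = 40
i=5,j=0: 5>0, total = 40+5 = 45
i=5,j=1: 5>1, total = 45+4 = 49
i=5,j=2: 5>2, total = 49+3 = 52
i=5,j=3: 5>3, total = 52+2 = 54
i=5,j=4: 5>4, total = 54+1 = 55
i=5,j=5: not 5>5, total = 55+4 = 59
i=5,j=6: not 5>6, total = 59+4 = 63
i=5,j=7: not 5>7, total = 63+4 = 67
i=6,j=0: 6>0, total = 67+6 = 73
i=6,j=1: 6>1, total = 73+5 = 78
i=6,j=2: 6>2, total = 78+4 = 82
i=6,j=3: 6>3, total = 82+3 = 85
i=6,j=4: 6>4, total = 85+2 = 87
i=6,j=5: 6>5, total = 87+1 = 88
i=6,j=6: not 6>6, total = 88+4 = 92
i=6,j=7: not 6>7, total = 92+4 = 96
i=6,j=8: not 6>8, total = 96+4 = 100

100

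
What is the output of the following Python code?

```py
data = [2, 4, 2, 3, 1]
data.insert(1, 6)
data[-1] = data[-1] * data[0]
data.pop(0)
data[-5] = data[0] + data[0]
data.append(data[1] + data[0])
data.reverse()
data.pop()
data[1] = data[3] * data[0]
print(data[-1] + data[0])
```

insert 6 at 1 → [2, 6, 4, 2, 3, 1]
data[-1] = data[-1]*data[0] = 1*2 = 2 → [2, 6, 4, 2, 3, 2]
pop(0) removes 2 → [6, 4, 2, 3, 2]
data[-5] = data[0]+data[0] = 6+6 = 12 → [12, 4, 2, 3, 2]
append data[1]+data[0] = 4+12 = 16 → [12, 4, 2, 3, 2, 16]
reverse → [16, 2, 3, 2, 4, 12]
pop() removes 12 → [16, 2, 3, 2, 4]
data[1] = data[3]*data[0] = 2*16 = 32 → [16, 32, 3, 2, 4]
data[-1]+data[0] = 4+16 = 20

20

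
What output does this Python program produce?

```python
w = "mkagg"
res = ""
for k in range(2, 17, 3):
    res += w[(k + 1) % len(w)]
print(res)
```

k=2: add w[3]='g' → 'g'
k=5: add w[1]='k' → 'gk'
k=8: add w[4]='g' → 'gkg'
k=11: add w[2]='a' → 'gkga'
k=14: add w[0]='m' → 'gkgam'

gkgam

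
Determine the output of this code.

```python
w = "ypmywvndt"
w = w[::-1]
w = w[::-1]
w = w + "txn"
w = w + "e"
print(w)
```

ypmywvndttxne

reverse → 'tdnvwympy'
reverse → 'ypmywvndt'
+ 'txn' → 'ypmywvndttxn'
+ 'e' → 'ypmywvndttxne'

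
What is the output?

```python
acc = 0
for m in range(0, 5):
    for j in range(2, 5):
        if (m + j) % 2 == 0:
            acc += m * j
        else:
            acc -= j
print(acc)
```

27

m=0,j=2: even sum, acc = 0+0 = 0
m=0,j=3: odd sum, acc = 0-3 = -3
m=0,j=4: even sum, acc = (-3)+0 = -3
m=1,j=2: odd sum, acc = (-3)-2 = -5
m=1,j=3: even sum, acc = (-5)+3 = -2
m=1,j=4: odd sum, acc = (-2)-4 = -6
m=2,j=2: even sum, acc = (-6)+4 = -2
m=2,j=3: odd sum, acc = (-2)-3 = -5
m=2,j=4: even sum, acc = (-5)+8 = 3
m=3,j=2: odd sum, acc = 3-2 = 1
m=3,j=3: even sum, acc = 1+9 = 10
m=3,j=4: odd sum, acc = 10-4 = 6
m=4,j=2: even sum, acc = 6+8 = 14
m=4,j=3: odd sum, acc = 14-3 = 11
m=4,j=4: even sum, acc = 11+16 = 27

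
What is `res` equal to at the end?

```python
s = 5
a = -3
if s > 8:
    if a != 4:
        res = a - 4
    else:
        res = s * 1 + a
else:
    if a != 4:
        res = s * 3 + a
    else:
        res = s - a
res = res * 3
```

36

s=5, a=-3
s > 8 is False; a != 4 is True
→ res = s * 3 + a = 12
res = 12*3 = 36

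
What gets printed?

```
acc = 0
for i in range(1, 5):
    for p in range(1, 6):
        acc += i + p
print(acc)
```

i=1,p=1: acc = 0+2 = 2
i=1,p=2: acc = 2+3 = 5
i=1,p=3: acc = 5+4 = 9
i=1,p=4: acc = 9+5 = 14
i=1,p=5: acc = 14+6 = 20
i=2,p=1: acc = 20+3 = 23
i=2,p=2: acc = 23+4 = 27
i=2,p=3: acc = 27+5 = 32
i=2,p=4: acc = 32+6 = 38
i=2,p=5: acc = 38+7 = 45
i=3,p=1: acc = 45+4 = 49
i=3,p=2: acc = 49+5 = 54
i=3,p=3: acc = 54+6 = 60
i=3,p=4: acc = 60+7 = 67
i=3,p=5: acc = 67+8 = 75
i=4,p=1: acc = 75+5 = 80
i=4,p=2: acc = 80+6 = 86
i=4,p=3: acc = 86+7 = 93
i=4,p=4: acc = 93+8 = 101
i=4,p=5: acc = 101+9 = 110

110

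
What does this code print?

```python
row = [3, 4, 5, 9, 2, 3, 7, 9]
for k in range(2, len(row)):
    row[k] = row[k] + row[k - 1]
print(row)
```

k=2: row[2] = 5+4 = 9 → [3, 4, 9, 9, 2, 3, 7, 9]
k=3: row[3] = 9+9 = 18 → [3, 4, 9, 18, 2, 3, 7, 9]
k=4: row[4] = 2+18 = 20 → [3, 4, 9, 18, 20, 3, 7, 9]
k=5: row[5] = 3+20 = 23 → [3, 4, 9, 18, 20, 23, 7, 9]
k=6: row[6] = 7+23 = 30 → [3, 4, 9, 18, 20, 23, 30, 9]
k=7: row[7] = 9+30 = 39 → [3, 4, 9, 18, 20, 23, 30, 39]

[3, 4, 9, 18, 20, 23, 30, 39]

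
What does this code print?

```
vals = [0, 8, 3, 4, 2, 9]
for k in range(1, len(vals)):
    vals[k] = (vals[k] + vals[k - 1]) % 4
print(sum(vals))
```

k=1: vals[1] = (8+0)%4 = 0 → [0, 0, 3, 4, 2, 9]
k=2: vals[2] = (3+0)%4 = 3 → [0, 0, 3, 4, 2, 9]
k=3: vals[3] = (4+3)%4 = 3 → [0, 0, 3, 3, 2, 9]
k=4: vals[4] = (2+3)%4 = 1 → [0, 0, 3, 3, 1, 9]
k=5: vals[5] = (9+1)%4 = 2 → [0, 0, 3, 3, 1, 2]
sum = 9

9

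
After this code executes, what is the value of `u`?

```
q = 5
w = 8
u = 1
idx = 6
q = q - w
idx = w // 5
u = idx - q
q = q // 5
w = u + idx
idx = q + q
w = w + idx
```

4

q = 5-8 = -3
idx = 8//5 = 1
u = 1-(-3) = 4
q = (-3)//5 = -1
w = 4+1 = 5
idx = (-1)+(-1) = -2
w = 5+(-2) = 3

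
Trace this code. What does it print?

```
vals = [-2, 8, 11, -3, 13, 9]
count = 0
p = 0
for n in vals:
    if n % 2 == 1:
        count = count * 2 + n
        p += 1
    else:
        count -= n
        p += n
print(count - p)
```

n=-2: not odd, count = 0-(-2) = 2; p=-2
n=8: not odd, count = 2-8 = -6; p=6
n=11: odd, count = (-6)*2+11 = -1; p=7
n=-3: odd, count = (-1)*2+(-3) = -5; p=8
n=13: odd, count = (-5)*2+13 = 3; p=9
n=9: odd, count = 3*2+9 = 15; p=10
count-p = 15-10 = 5

5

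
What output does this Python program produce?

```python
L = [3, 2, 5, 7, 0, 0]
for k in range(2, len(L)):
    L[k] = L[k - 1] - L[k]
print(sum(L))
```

k=2: L[2] = 2-5 = -3 → [3, 2, -3, 7, 0, 0]
k=3: L[3] = (-3)-7 = -10 → [3, 2, -3, -10, 0, 0]
k=4: L[4] = (-10)-0 = -10 → [3, 2, -3, -10, -10, 0]
k=5: L[5] = (-10)-0 = -10 → [3, 2, -3, -10, -10, -10]
sum = -28

-28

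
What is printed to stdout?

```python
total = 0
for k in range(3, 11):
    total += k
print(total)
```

52

k=3: total = 0+3 = 3
k=4: total = 3+4 = 7
k=5: total = 7+5 = 12
k=6: total = 12+6 = 18
k=7: total = 18+7 = 25
k=8: total = 25+8 = 33
k=9: total = 33+9 = 42
k=10: total = 42+10 = 52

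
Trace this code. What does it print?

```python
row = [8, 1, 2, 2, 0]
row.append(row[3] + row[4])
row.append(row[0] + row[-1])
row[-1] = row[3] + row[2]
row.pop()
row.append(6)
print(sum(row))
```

append row[3]+row[4] = 2+0 = 2 → [8, 1, 2, 2, 0, 2]
append row[0]+row[-1] = 8+2 = 10 → [8, 1, 2, 2, 0, 2, 10]
row[-1] = row[3]+row[2] = 2+2 = 4 → [8, 1, 2, 2, 0, 2, 4]
pop() removes 4 → [8, 1, 2, 2, 0, 2]
append 6 → [8, 1, 2, 2, 0, 2, 6]
sum = 21

21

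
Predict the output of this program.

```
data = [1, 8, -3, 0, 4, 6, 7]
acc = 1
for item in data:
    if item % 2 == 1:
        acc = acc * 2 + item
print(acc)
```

item=1: odd, acc = 1*2+1 = 3
item=8: not odd
item=-3: odd, acc = 3*2+(-3) = 3
item=0: not odd
item=4: not odd
item=6: not odd
item=7: odd, acc = 3*2+7 = 13

13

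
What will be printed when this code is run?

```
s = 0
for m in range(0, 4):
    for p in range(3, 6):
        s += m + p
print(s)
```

66

m=0,p=3: s = 0+3 = 3
m=0,p=4: s = 3+4 = 7
m=0,p=5: s = 7+5 = 12
m=1,p=3: s = 12+4 = 16
m=1,p=4: s = 16+5 = 21
m=1,p=5: s = 21+6 = 27
m=2,p=3: s = 27+5 = 32
m=2,p=4: s = 32+6 = 38
m=2,p=5: s = 38+7 = 45
m=3,p=3: s = 45+6 = 51
m=3,p=4: s = 51+7 = 58
m=3,p=5: s = 58+8 = 66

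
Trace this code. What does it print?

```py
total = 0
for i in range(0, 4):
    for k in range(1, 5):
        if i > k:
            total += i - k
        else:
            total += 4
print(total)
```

i=0,k=1: not 0>1, total = 0+4 = 4
i=0,k=2: not 0>2, total = 4+4 = 8
i=0,k=3: not 0>3, total = 8+4 = 12
i=0,k=4: not 0>4, total = 12+4 = 16
i=1,k=1: not 1>1, total = 16+4 = 20
i=1,k=2: not 1>2, total = 20+4 = 24
i=1,k=3: not 1>3, total = 24+4 = 28
i=1,k=4: not 1>4, total = 28+4 = 32
i=2,k=1: 2>1, total = 32+1 = 33
i=2,k=2: not 2>2, total = 33+4 = 37
i=2,k=3: not 2>3, total = 37+4 = 41
i=2,k=4: not 2>4, total = 41+4 = 45
i=3,k=1: 3>1, total = 45+2 = 47
i=3,k=2: 3>2, total = 47+1 = 48
i=3,k=3: not 3>3, total = 48+4 = 52
i=3,k=4: not 3>4, total = 52+4 = 56

56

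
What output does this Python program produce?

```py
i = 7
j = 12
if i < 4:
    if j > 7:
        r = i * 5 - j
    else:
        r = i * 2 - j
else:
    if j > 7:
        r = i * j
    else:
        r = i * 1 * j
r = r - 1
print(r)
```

i=7, j=12
i < 4 is False; j > 7 is True
→ r = i * j = 84
r = 84-1 = 83

83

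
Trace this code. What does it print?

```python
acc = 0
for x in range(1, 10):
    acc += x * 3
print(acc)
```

135

x=1: acc = 0+1*3 = 3
x=2: acc = 3+2*3 = 9
x=3: acc = 9+3*3 = 18
x=4: acc = 18+4*3 = 30
x=5: acc = 30+5*3 = 45
x=6: acc = 45+6*3 = 63
x=7: acc = 63+7*3 = 84
x=8: acc = 84+8*3 = 108
x=9: acc = 108+9*3 = 135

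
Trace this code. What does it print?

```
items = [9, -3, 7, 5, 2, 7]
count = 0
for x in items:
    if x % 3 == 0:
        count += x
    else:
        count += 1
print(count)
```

10

x=9: %3==0, count = 0+9 = 9
x=-3: %3==0, count = 9+(-3) = 6
x=7: not %3==0, count = 6+1 = 7
x=5: not %3==0, count = 7+1 = 8
x=2: not %3==0, count = 8+1 = 9
x=7: not %3==0, count = 9+1 = 10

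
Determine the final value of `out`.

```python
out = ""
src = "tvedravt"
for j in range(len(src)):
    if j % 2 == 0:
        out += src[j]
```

'terv'

j=0: add 't' → 't'
j=1: skip
j=2: add 'e' → 'te'
j=3: skip
j=4: add 'r' → 'ter'
j=5: skip
j=6: add 'v' → 'terv'
j=7: skip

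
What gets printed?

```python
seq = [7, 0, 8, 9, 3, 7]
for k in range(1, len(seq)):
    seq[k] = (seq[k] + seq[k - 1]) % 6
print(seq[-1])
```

4

k=1: seq[1] = (0+7)%6 = 1 → [7, 1, 8, 9, 3, 7]
k=2: seq[2] = (8+1)%6 = 3 → [7, 1, 3, 9, 3, 7]
k=3: seq[3] = (9+3)%6 = 0 → [7, 1, 3, 0, 3, 7]
k=4: seq[4] = (3+0)%6 = 3 → [7, 1, 3, 0, 3, 7]
k=5: seq[5] = (7+3)%6 = 4 → [7, 1, 3, 0, 3, 4]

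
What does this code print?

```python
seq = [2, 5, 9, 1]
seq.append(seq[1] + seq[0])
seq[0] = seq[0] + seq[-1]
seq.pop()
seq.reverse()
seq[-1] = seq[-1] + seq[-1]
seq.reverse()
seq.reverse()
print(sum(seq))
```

33

append seq[1]+seq[0] = 5+2 = 7 → [2, 5, 9, 1, 7]
seq[0] = seq[0]+seq[-1] = 2+7 = 9 → [9, 5, 9, 1, 7]
pop() removes 7 → [9, 5, 9, 1]
reverse → [1, 9, 5, 9]
seq[-1] = seq[-1]+seq[-1] = 9+9 = 18 → [1, 9, 5, 18]
reverse → [18, 5, 9, 1]
reverse → [1, 9, 5, 18]
sum = 33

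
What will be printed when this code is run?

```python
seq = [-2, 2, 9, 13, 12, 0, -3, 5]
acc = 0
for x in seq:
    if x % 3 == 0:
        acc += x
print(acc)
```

x=-2: not %3==0
x=2: not %3==0
x=9: %3==0, acc = 0+9 = 9
x=13: not %3==0
x=12: %3==0, acc = 9+12 = 21
x=0: %3==0, acc = 21+0 = 21
x=-3: %3==0, acc = 21+(-3) = 18
x=5: not %3==0

18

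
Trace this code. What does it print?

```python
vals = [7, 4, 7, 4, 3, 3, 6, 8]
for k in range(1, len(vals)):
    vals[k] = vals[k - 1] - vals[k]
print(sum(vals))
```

k=1: vals[1] = 7-4 = 3 → [7, 3, 7, 4, 3, 3, 6, 8]
k=2: vals[2] = 3-7 = -4 → [7, 3, -4, 4, 3, 3, 6, 8]
k=3: vals[3] = (-4)-4 = -8 → [7, 3, -4, -8, 3, 3, 6, 8]
k=4: vals[4] = (-8)-3 = -11 → [7, 3, -4, -8, -11, 3, 6, 8]
k=5: vals[5] = (-11)-3 = -14 → [7, 3, -4, -8, -11, -14, 6, 8]
k=6: vals[6] = (-14)-6 = -20 → [7, 3, -4, -8, -11, -14, -20, 8]
k=7: vals[7] = (-20)-8 = -28 → [7, 3, -4, -8, -11, -14, -20, -28]
sum = -75

-75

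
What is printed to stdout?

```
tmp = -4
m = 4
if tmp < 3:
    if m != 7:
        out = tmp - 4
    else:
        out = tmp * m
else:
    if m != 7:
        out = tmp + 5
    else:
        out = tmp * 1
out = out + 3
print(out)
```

-5

tmp=-4, m=4
tmp < 3 is True; m != 7 is True
→ out = tmp - 4 = -8
out = (-8)+3 = -5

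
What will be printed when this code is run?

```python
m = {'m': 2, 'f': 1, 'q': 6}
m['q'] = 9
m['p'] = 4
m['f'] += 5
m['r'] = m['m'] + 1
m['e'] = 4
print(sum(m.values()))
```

m['q'] = 9 → {'m': 2, 'f': 1, 'q': 9}
m['p'] = 4 → {'m': 2, 'f': 1, 'q': 9, 'p': 4}
m['f'] = 1+5 = 6 → {'m': 2, 'f': 6, 'q': 9, 'p': 4}
m['r'] = m['m']+1 = 3 → {'m': 2, 'f': 6, 'q': 9, 'p': 4, 'r': 3}
m['e'] = 4 → {'m': 2, 'f': 6, 'q': 9, 'p': 4, 'r': 3, 'e': 4}
sum of values = 28

28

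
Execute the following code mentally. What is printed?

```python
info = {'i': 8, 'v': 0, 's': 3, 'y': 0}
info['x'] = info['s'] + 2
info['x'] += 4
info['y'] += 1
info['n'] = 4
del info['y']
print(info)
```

{'i': 8, 'v': 0, 's': 3, 'x': 9, 'n': 4}

info['x'] = info['s']+2 = 5 → {'i': 8, 'v': 0, 's': 3, 'y': 0, 'x': 5}
info['x'] = 5+4 = 9 → {'i': 8, 'v': 0, 's': 3, 'y': 0, 'x': 9}
info['y'] = 0+1 = 1 → {'i': 8, 'v': 0, 's': 3, 'y': 1, 'x': 9}
info['n'] = 4 → {'i': 8, 'v': 0, 's': 3, 'y': 1, 'x': 9, 'n': 4}
del 'y' → {'i': 8, 'v': 0, 's': 3, 'x': 9, 'n': 4}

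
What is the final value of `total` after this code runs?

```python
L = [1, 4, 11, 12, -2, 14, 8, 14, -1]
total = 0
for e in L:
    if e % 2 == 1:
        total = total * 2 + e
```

25

e=1: odd, total = 0*2+1 = 1
e=4: not odd
e=11: odd, total = 1*2+11 = 13
e=12: not odd
e=-2: not odd
e=14: not odd
e=8: not odd
e=14: not odd
e=-1: odd, total = 13*2+(-1) = 25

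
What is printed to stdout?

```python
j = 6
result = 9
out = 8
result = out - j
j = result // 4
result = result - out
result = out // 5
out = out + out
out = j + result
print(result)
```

result = 8-6 = 2
j = 2//4 = 0
result = 2-8 = -6
result = 8//5 = 1
out = 8+8 = 16
out = 0+1 = 1

1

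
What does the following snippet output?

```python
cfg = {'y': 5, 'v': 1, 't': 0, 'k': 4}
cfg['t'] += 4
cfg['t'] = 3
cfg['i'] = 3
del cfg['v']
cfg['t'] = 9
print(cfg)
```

cfg['t'] = 0+4 = 4 → {'y': 5, 'v': 1, 't': 4, 'k': 4}
cfg['t'] = 3 → {'y': 5, 'v': 1, 't': 3, 'k': 4}
cfg['i'] = 3 → {'y': 5, 'v': 1, 't': 3, 'k': 4, 'i': 3}
del 'v' → {'y': 5, 't': 3, 'k': 4, 'i': 3}
cfg['t'] = 9 → {'y': 5, 't': 9, 'k': 4, 'i': 3}

{'y': 5, 't': 9, 'k': 4, 'i': 3}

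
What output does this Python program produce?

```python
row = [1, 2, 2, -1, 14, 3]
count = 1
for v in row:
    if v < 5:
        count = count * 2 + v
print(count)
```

73

v=1: <5, count = 1*2+1 = 3
v=2: <5, count = 3*2+2 = 8
v=2: <5, count = 8*2+2 = 18
v=-1: <5, count = 18*2+(-1) = 35
v=14: not <5
v=3: <5, count = 35*2+3 = 73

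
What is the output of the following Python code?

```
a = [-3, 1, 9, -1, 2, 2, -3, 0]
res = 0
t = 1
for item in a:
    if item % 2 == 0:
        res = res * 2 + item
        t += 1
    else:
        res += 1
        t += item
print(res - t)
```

39

item=-3: not even, res = 0+1 = 1; t=-2
item=1: not even, res = 1+1 = 2; t=-1
item=9: not even, res = 2+1 = 3; t=8
item=-1: not even, res = 3+1 = 4; t=7
item=2: even, res = 4*2+2 = 10; t=8
item=2: even, res = 10*2+2 = 22; t=9
item=-3: not even, res = 22+1 = 23; t=6
item=0: even, res = 23*2+0 = 46; t=7
res-t = 46-7 = 39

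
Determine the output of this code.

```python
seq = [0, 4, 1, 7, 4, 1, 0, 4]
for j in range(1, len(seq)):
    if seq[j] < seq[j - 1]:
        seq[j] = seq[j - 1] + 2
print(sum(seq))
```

j=1: 4>=0, unchanged → [0, 4, 1, 7, 4, 1, 0, 4]
j=2: 1<4, seq[2] = 4+2 = 6 → [0, 4, 6, 7, 4, 1, 0, 4]
j=3: 7>=6, unchanged → [0, 4, 6, 7, 4, 1, 0, 4]
j=4: 4<7, seq[4] = 7+2 = 9 → [0, 4, 6, 7, 9, 1, 0, 4]
j=5: 1<9, seq[5] = 9+2 = 11 → [0, 4, 6, 7, 9, 11, 0, 4]
j=6: 0<11, seq[6] = 11+2 = 13 → [0, 4, 6, 7, 9, 11, 13, 4]
j=7: 4<13, seq[7] = 13+2 = 15 → [0, 4, 6, 7, 9, 11, 13, 15]
sum = 65

65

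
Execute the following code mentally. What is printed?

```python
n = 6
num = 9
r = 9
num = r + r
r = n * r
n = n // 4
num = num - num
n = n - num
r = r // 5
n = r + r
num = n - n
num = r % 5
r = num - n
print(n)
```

num = 9+9 = 18
r = 6*9 = 54
n = 6//4 = 1
num = 18-18 = 0
n = 1-0 = 1
r = 54//5 = 10
n = 10+10 = 20
num = 20-20 = 0
num = 10%5 = 0
r = 0-20 = -20

20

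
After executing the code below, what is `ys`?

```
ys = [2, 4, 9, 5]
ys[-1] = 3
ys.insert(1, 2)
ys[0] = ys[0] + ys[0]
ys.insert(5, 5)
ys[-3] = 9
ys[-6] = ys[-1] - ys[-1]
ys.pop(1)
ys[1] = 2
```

[0, 2, 9, 3, 5]

ys[-1] = 3 → [2, 4, 9, 3]
insert 2 at 1 → [2, 2, 4, 9, 3]
ys[0] = ys[0]+ys[0] = 2+2 = 4 → [4, 2, 4, 9, 3]
insert 5 at 5 → [4, 2, 4, 9, 3, 5]
ys[-3] = 9 → [4, 2, 4, 9, 3, 5]
ys[-6] = ys[-1]-ys[-1] = 5-5 = 0 → [0, 2, 4, 9, 3, 5]
pop(1) removes 2 → [0, 4, 9, 3, 5]
ys[1] = 2 → [0, 2, 9, 3, 5]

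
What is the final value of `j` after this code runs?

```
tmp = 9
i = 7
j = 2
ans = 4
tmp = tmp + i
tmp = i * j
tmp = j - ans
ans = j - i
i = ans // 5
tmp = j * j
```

2

tmp = 9+7 = 16
tmp = 7*2 = 14
tmp = 2-4 = -2
ans = 2-7 = -5
i = (-5)//5 = -1
tmp = 2*2 = 4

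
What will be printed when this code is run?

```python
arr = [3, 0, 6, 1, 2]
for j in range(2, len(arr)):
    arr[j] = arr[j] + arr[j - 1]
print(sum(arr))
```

j=2: arr[2] = 6+0 = 6 → [3, 0, 6, 1, 2]
j=3: arr[3] = 1+6 = 7 → [3, 0, 6, 7, 2]
j=4: arr[4] = 2+7 = 9 → [3, 0, 6, 7, 9]
sum = 25

25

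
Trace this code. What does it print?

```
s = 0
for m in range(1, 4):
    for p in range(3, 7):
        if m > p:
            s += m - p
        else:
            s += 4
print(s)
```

48

m=1,p=3: not 1>3, s = 0+4 = 4
m=1,p=4: not 1>4, s = 4+4 = 8
m=1,p=5: not 1>5, s = 8+4 = 12
m=1,p=6: not 1>6, s = 12+4 = 16
m=2,p=3: not 2>3, s = 16+4 = 20
m=2,p=4: not 2>4, s = 20+4 = 24
m=2,p=5: not 2>5, s = 24+4 = 28
m=2,p=6: not 2>6, s = 28+4 = 32
m=3,p=3: not 3>3, s = 32+4 = 36
m=3,p=4: not 3>4, s = 36+4 = 40
m=3,p=5: not 3>5, s = 40+4 = 44
m=3,p=6: not 3>6, s = 44+4 = 48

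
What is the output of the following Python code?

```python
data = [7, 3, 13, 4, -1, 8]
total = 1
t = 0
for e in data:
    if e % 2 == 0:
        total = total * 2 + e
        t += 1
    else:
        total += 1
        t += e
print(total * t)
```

e=7: not even, total = 1+1 = 2; t=7
e=3: not even, total = 2+1 = 3; t=10
e=13: not even, total = 3+1 = 4; t=23
e=4: even, total = 4*2+4 = 12; t=24
e=-1: not even, total = 12+1 = 13; t=23
e=8: even, total = 13*2+8 = 34; t=24
total*t = 34*24 = 816

816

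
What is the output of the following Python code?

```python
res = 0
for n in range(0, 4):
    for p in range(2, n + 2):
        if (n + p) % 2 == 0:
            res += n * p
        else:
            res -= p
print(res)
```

n=1,p=2: odd sum, res = 0-2 = -2
n=2,p=2: even sum, res = (-2)+4 = 2
n=2,p=3: odd sum, res = 2-3 = -1
n=3,p=2: odd sum, res = (-1)-2 = -3
n=3,p=3: even sum, res = (-3)+9 = 6
n=3,p=4: odd sum, res = 6-4 = 2

2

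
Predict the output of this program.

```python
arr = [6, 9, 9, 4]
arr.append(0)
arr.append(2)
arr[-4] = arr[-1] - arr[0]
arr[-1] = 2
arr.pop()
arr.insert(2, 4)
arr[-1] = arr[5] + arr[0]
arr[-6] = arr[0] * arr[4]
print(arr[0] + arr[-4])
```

28

append 0 → [6, 9, 9, 4, 0]
append 2 → [6, 9, 9, 4, 0, 2]
arr[-4] = arr[-1]-arr[0] = 2-6 = -4 → [6, 9, -4, 4, 0, 2]
arr[-1] = 2 → [6, 9, -4, 4, 0, 2]
pop() removes 2 → [6, 9, -4, 4, 0]
insert 4 at 2 → [6, 9, 4, -4, 4, 0]
arr[-1] = arr[5]+arr[0] = 0+6 = 6 → [6, 9, 4, -4, 4, 6]
arr[-6] = arr[0]*arr[4] = 6*4 = 24 → [24, 9, 4, -4, 4, 6]
arr[0]+arr[-4] = 24+4 = 28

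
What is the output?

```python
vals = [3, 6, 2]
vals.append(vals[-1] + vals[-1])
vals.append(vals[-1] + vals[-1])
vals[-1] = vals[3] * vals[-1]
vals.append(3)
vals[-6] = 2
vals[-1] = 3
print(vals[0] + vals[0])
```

4

append vals[-1]+vals[-1] = 2+2 = 4 → [3, 6, 2, 4]
append vals[-1]+vals[-1] = 4+4 = 8 → [3, 6, 2, 4, 8]
vals[-1] = vals[3]*vals[-1] = 4*8 = 32 → [3, 6, 2, 4, 32]
append 3 → [3, 6, 2, 4, 32, 3]
vals[-6] = 2 → [2, 6, 2, 4, 32, 3]
vals[-1] = 3 → [2, 6, 2, 4, 32, 3]
vals[0]+vals[0] = 2+2 = 4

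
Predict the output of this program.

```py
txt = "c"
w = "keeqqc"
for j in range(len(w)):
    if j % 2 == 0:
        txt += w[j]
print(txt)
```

j=0: add 'k' → 'ck'
j=1: skip
j=2: add 'e' → 'cke'
j=3: skip
j=4: add 'q' → 'ckeq'
j=5: skip

ckeq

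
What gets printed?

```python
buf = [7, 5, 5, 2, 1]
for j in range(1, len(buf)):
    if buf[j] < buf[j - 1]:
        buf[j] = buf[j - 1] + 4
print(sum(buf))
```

75

j=1: 5<7, buf[1] = 7+4 = 11 → [7, 11, 5, 2, 1]
j=2: 5<11, buf[2] = 11+4 = 15 → [7, 11, 15, 2, 1]
j=3: 2<15, buf[3] = 15+4 = 19 → [7, 11, 15, 19, 1]
j=4: 1<19, buf[4] = 19+4 = 23 → [7, 11, 15, 19, 23]
sum = 75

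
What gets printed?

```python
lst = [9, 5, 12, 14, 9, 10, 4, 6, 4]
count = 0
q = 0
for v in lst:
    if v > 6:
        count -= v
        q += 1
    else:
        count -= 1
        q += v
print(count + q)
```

v=9: >6, count = 0-9 = -9; q=1
v=5: not >6, count = (-9)-1 = -10; q=6
v=12: >6, count = (-10)-12 = -22; q=7
v=14: >6, count = (-22)-14 = -36; q=8
v=9: >6, count = (-36)-9 = -45; q=9
v=10: >6, count = (-45)-10 = -55; q=10
v=4: not >6, count = (-55)-1 = -56; q=14
v=6: not >6, count = (-56)-1 = -57; q=20
v=4: not >6, count = (-57)-1 = -58; q=24
count+q = (-58)+24 = -34

-34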